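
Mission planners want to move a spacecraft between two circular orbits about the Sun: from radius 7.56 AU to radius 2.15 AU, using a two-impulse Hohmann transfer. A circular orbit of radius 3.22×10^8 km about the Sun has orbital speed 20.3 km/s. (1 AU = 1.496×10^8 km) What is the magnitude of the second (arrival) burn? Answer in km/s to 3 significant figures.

Δv₂ = 5.03 km/s

From the circular-orbit relation v² = μ/r at r = 3.22×10^8 km: μ = v²r = (20.3)² × 3.22×10^8 = 1.32693×10^11 km³/s².
In km: r₁ = 7.56 × 1.496×10^8 = 1.130976×10^9 km; r₂ = 2.15 × 1.496×10^8 = 3.2164×10^8 km.
Transfer-ellipse semi-major axis a_t = (r₁ + r₂)/2 = (1.130976×10^9 + 3.2164×10^8)/2 = 7.26308×10^8 km.
Circular speed at r = 3.2164×10^8 km: v_c = √(μ/r) = 20.3114 km/s.
Transfer-orbit speed at the same r (vis-viva, a = a_t): v_t = √[μ(2/r − 1/a_t)] = 25.3458 km/s.
Δv₂ = |v_t − v_c| = |25.3458 − 20.3114| = 5.034 km/s.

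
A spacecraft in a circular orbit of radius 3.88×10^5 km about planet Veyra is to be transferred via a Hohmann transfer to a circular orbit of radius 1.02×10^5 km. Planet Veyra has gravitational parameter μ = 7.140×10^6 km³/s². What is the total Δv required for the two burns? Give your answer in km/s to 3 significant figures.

Semi-major axis of the transfer orbit: a_t = (3.880×10^5 + 1.020×10^5)/2 = 2.450×10^5 km.
At r₁ the circular-orbit speed is v₁ = √(μ/r₁) = 4.290 km/s.
Transfer-orbit speed at r₁ (v² = μ(2/r − 1/a)): v_a = √[μ(2/r₁ − 1/a_t)] = 2.768 km/s.
First burn Δv₁ = |v_a − v₁| = 1.522 km/s.
Circular speed at r₂: v₂ = √(μ/r₂) = 8.3666 km/s.
Transfer-orbit speed at r₂: v_p = √[μ(2/r₂ − 1/a_t)] = 10.529 km/s.
Second burn Δv₂ = |v₂ − v_p| = 2.162 km/s.
Total Δv = Δv₁ + Δv₂ = 3.684 km/s.

Δv = 3.68 km/s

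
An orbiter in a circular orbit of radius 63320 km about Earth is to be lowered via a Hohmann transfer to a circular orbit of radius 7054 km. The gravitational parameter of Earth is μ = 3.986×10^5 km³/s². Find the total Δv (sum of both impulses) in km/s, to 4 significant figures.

The Hohmann ellipse has a_t = (r₁ + r₂)/2 = 35187 km.
At r₁ the circular-orbit speed is v₁ = √(μ/r₁) = 2.5090 km/s.
On the transfer ellipse at r₁, vis-viva equation gives v_a = √[μ(2/r₁ − 1/a_t)] = 1.1234 km/s.
First burn Δv₁ = |v_a − v₁| = 1.3856 km/s.
At r₂, v₂ = √(μ/r₂) = 7.51711 km/s.
Transfer-orbit speed at r₂: v_p = √[μ(2/r₂ − 1/a_t)] = 10.0839 km/s.
Second burn Δv₂ = |v₂ − v_p| = 2.5668 km/s.
Total Δv = Δv₁ + Δv₂ = 3.952 km/s.

Δv = 3.952 km/s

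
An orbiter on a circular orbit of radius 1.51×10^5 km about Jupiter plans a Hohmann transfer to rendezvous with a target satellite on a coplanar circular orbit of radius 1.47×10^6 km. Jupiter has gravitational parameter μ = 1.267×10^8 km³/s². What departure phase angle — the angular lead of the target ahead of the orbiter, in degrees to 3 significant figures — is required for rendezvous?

φ = 106°

Semi-major axis of the transfer orbit: a_t = (1.510×10^5 + 1.470×10^6)/2 = 8.105×10^5 km.
The half-period of the transfer ellipse is t = π√(a_t³/μ) = 2.0365×10^5 s.
Target angular speed ω₂ = √(μ/r₂³) = 6.3156×10^-6 rad/s.
Angle swept by the target during transfer: ω₂·t = 1.2862 rad = 73.69°.
Arrival is 180° from departure on the ellipse, so φ = 180° − 73.69° = 106°.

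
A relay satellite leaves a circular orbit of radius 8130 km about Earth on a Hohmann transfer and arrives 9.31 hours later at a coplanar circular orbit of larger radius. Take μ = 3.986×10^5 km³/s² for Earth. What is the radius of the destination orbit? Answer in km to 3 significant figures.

Transfer time t = 9.31 hours = 33516 s, and t = π√(a_t³/μ).
So a_t = (μ t²/π²)^(1/3) = (3.986×10^5 × (33516)² / π²)^(1/3) = 35665 km.
Since a_t = (r₁ + r₂)/2, r₂ = 2a_t − r₁ = 2×35665 − 8130 = 63200 km.

r₂ = 63200 km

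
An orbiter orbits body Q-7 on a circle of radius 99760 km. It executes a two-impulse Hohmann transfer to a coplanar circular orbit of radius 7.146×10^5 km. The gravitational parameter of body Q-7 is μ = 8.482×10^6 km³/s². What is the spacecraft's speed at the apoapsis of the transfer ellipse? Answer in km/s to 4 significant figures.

Semi-major axis of the transfer orbit: a_t = (99760 + 7.146×10^5)/2 = 4.0718×10^5 km.
The apoapsis of the transfer ellipse is at r = 7.146×10^5 km.
Applying v² = μ(2/r − 1/a_t): v = 1.705 km/s.

v = 1.705 km/s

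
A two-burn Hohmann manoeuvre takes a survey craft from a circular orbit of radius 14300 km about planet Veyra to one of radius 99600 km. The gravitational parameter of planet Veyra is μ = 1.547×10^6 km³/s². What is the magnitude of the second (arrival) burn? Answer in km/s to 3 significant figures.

Δv₂ = 1.97 km/s

The Hohmann ellipse has a_t = (r₁ + r₂)/2 = 56950 km.
Circular speed at r = 99600 km: v_c = √(μ/r) = 3.941 km/s.
Vis-viva on the transfer ellipse at r = 99600 km gives v_t = √[μ(2/r − 1/a_t)] = 1.975 km/s.
Δv₂ = |v_t − v_c| = |1.975 − 3.941| = 1.966 km/s.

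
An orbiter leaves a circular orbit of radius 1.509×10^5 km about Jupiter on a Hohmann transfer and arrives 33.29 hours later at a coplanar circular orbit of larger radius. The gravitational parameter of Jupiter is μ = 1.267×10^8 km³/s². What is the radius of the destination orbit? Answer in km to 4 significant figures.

r₂ = 9.874×10^5 km

Transfer time t = 33.29 hours = 1.19844×10^5 s, and t = π√(a_t³/μ).
So a_t = (μ t²/π²)^(1/3) = (1.267×10^8 × (1.19844×10^5)² / π²)^(1/3) = 5.6916×10^5 km.
Since a_t = (r₁ + r₂)/2, r₂ = 2a_t − r₁ = 2×5.6916×10^5 − 1.509×10^5 = 9.8742×10^5 km.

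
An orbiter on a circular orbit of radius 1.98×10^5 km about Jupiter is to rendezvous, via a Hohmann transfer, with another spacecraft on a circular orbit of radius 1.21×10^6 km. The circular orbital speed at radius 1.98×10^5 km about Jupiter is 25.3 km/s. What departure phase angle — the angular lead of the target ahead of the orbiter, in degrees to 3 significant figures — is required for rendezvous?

From the circular-orbit relation v² = μ/r at r = 1.98×10^5 km: μ = v²r = (25.3)² × 1.98×10^5 = 1.26738×10^8 km³/s².
The Hohmann ellipse has a_t = (r₁ + r₂)/2 = 7.040×10^5 km.
Transfer time t = π√(a_t³/μ) = 1.6484×10^5 s.
The target's mean motion on its circular orbit is ω₂ = √(μ/r₂³) = 8.4581×10^-6 rad/s.
Angle swept by the target during transfer: ω₂·t = 1.3942 rad = 79.88°.
Arrival is 180° from departure on the ellipse, so φ = 180° − 79.88° = 100°.

φ = 100°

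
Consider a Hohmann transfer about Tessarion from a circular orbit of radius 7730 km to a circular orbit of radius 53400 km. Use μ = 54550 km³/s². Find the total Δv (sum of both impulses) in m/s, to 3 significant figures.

The Hohmann ellipse has a_t = (r₁ + r₂)/2 = 30565 km.
At r₁ the circular-orbit speed is v₁ = √(μ/r₁) = 2.6565 km/s.
On the transfer ellipse at r₁, vis-viva gives v_p = √[μ(2/r₁ − 1/a_t)] = 3.5113 km/s.
First burn Δv₁ = |v_p − v₁| = 0.8548 km/s.
Circular speed at r₂: v₂ = √(μ/r₂) = 1.0107 km/s.
Transfer-orbit speed at r₂: v_a = √[μ(2/r₂ − 1/a_t)] = 0.50828 km/s.
Second burn Δv₂ = |v₂ − v_a| = 0.5024 km/s.
Total Δv = Δv₁ + Δv₂ = 1.357 km/s.

Δv = 1360 m/s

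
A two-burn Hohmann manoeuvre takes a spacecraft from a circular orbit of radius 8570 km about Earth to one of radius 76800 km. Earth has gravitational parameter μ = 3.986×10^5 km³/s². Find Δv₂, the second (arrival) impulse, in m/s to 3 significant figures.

Transfer-ellipse semi-major axis a_t = (r₁ + r₂)/2 = (8570 + 76800)/2 = 42685 km.
Circular speed at r = 76800 km: v_c = √(μ/r) = 2.278 km/s.
Transfer-orbit speed at the same r (vis-viva, a = a_t): v_t = √[μ(2/r − 1/a_t)] = 1.021 km/s.
Δv₂ = |v_t − v_c| = |1.021 − 2.278| = 1.257 km/s.

Δv₂ = 1260 m/s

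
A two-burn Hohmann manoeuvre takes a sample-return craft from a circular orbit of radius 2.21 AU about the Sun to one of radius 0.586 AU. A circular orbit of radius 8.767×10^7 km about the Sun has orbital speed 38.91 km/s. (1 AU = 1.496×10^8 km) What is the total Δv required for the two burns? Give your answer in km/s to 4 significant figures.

From the circular-orbit relation v² = μ/r at r = 8.767×10^7 km: μ = v²r = (38.91)² × 8.767×10^7 = 1.32731×10^11 km³/s².
In km: r₁ = 2.21 × 1.496×10^8 = 3.30616×10^8 km; r₂ = 0.586 × 1.496×10^8 = 8.76656×10^7 km.
Semi-major axis of the transfer orbit: a_t = (3.30616×10^8 + 8.76656×10^7)/2 = 2.091408×10^8 km.
Circular speed at r₁: v₁ = √(μ/r₁) = √(1.32731×10^11/3.30616×10^8) = 20.0366 km/s.
Transfer-orbit speed at r₁ (vis-viva equation): v_a = √[μ(2/r₁ − 1/a_t)] = 12.9724 km/s.
First burn Δv₁ = |v_a − v₁| = 7.0642 km/s.
Circular speed at r₂: v₂ = √(μ/r₂) = 38.911 km/s.
Transfer-orbit speed at r₂: v_p = √[μ(2/r₂ − 1/a_t)] = 48.923 km/s.
Second burn Δv₂ = |v₂ − v_p| = 10.012 km/s.
Total Δv = Δv₁ + Δv₂ = 17.08 km/s.

Δv = 17.08 km/s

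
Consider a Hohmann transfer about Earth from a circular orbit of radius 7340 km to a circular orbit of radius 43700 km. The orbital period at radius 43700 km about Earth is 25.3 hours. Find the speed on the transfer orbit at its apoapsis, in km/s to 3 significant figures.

v = 1.62 km/s

From Kepler's third law T² = 4π²r³/μ at r = 43700 km, T = 25.3 hours = 25.3 × 3600 s = 91080 s: μ = 4π²r³/T² = 3.97153×10^5 km³/s².
The Hohmann ellipse has a_t = (r₁ + r₂)/2 = 25520 km.
The apoapsis of the transfer ellipse is at r = 43700 km.
From the vis-viva equation, v = √[μ(2/r − 1/a_t)] = 1.617 km/s.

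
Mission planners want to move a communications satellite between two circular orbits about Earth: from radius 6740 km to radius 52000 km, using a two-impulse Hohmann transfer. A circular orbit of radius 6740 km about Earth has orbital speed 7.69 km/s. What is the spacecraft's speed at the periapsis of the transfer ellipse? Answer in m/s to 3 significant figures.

v = 10200 m/s

From the circular-orbit relation v² = μ/r at r = 6740 km: μ = v²r = (7.69)² × 6740 = 3.98577×10^5 km³/s².
The Hohmann ellipse has a_t = (r₁ + r₂)/2 = 29370 km.
The periapsis of the transfer ellipse is at r = 6740 km.
From the vis-viva equation, v = √[μ(2/r − 1/a_t)] = 10.23 km/s.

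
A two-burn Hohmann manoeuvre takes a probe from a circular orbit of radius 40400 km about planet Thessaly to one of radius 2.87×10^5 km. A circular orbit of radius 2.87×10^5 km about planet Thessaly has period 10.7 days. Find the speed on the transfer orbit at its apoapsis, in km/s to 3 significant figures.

From Kepler's third law T² = 4π²r³/μ at r = 2.87×10^5 km, T = 10.7 days = 10.7 × 86400 s = 9.2448×10^5 s: μ = 4π²r³/T² = 1.09197×10^6 km³/s².
The Hohmann ellipse has a_t = (r₁ + r₂)/2 = 1.637×10^5 km.
At apoapsis, r = 2.870×10^5 km.
From the vis-viva equation, v = √[μ(2/r − 1/a_t)] = 0.9690 km/s.

v = 0.969 km/s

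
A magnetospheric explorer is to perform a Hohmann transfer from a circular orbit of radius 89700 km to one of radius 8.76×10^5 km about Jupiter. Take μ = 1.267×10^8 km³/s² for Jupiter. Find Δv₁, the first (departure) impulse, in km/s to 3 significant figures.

Δv₁ = 13.0 km/s

Semi-major axis of the transfer orbit: a_t = (89700 + 8.760×10^5)/2 = 4.8285×10^5 km.
On the circular orbit at r = 89700 km, v_c = √(μ/r) = 37.58 km/s.
Transfer-orbit speed at the same r (vis-viva, a = a_t): v_t = √[μ(2/r − 1/a_t)] = 50.62 km/s.
Δv₁ = |v_t − v_c| = |50.62 − 37.58| = 13.04 km/s.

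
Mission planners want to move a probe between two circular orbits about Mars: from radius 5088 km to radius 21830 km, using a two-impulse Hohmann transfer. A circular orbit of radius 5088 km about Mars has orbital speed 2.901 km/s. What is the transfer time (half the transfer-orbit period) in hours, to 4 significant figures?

From the circular-orbit relation v² = μ/r at r = 5088 km: μ = v²r = (2.901)² × 5088 = 42819.6 km³/s².
Transfer-ellipse semi-major axis a_t = (r₁ + r₂)/2 = (5088 + 21830)/2 = 13459 km.
By Kepler's third law the transfer-orbit period is T = 2π√(a_t³/μ), so t = T/2 = 23705 s.
Converting: 23705 s ÷ 3600 s/hour = 6.585 hours.

t = 6.585 hours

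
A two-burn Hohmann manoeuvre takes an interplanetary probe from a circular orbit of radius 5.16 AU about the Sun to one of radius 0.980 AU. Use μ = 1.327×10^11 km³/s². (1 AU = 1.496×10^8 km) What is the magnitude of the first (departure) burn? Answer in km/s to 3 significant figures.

Δv₁ = 5.70 km/s

In km: r₁ = 5.16 × 1.496×10^8 = 7.71936×10^8 km; r₂ = 0.980 × 1.496×10^8 = 1.46608×10^8 km.
The Hohmann ellipse has a_t = (r₁ + r₂)/2 = 4.59272×10^8 km.
On the circular orbit at r = 7.71936×10^8 km, v_c = √(μ/r) = 13.111 km/s.
Transfer-orbit speed at the same r (vis-viva, a = a_t): v_t = √[μ(2/r − 1/a_t)] = 7.4078 km/s.
Δv₁ = |v_t − v_c| = |7.4078 − 13.111| = 5.703 km/s.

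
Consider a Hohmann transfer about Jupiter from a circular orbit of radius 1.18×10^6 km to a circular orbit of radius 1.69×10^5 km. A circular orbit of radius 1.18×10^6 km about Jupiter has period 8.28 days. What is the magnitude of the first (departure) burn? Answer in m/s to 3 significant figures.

Δv₁ = 5180 m/s

From Kepler's third law T² = 4π²r³/μ at r = 1.18×10^6 km, T = 8.28 days = 8.28 × 86400 s = 7.15392×10^5 s: μ = 4π²r³/T² = 1.26741×10^8 km³/s².
Semi-major axis of the transfer orbit: a_t = (1.180×10^6 + 1.690×10^5)/2 = 6.745×10^5 km.
On the circular orbit at r = 1.180×10^6 km, v_c = √(μ/r) = 10.364 km/s.
Vis-viva on the transfer ellipse at r = 1.180×10^6 km gives v_t = √[μ(2/r − 1/a_t)] = 5.1876 km/s.
Δv₁ = |v_t − v_c| = |5.1876 − 10.364| = 5.176 km/s.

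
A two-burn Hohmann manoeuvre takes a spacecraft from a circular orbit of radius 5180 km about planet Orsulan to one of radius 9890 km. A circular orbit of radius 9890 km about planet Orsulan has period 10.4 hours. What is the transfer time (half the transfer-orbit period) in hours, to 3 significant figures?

From Kepler's third law T² = 4π²r³/μ at r = 9890 km, T = 10.4 hours = 10.4 × 3600 s = 37440 s: μ = 4π²r³/T² = 27244.4 km³/s².
Semi-major axis of the transfer orbit: a_t = (5180 + 9890)/2 = 7535 km.
By Kepler's third law the transfer-orbit period is T = 2π√(a_t³/μ), so t = T/2 = 12450 s.
Converting: 12450 s ÷ 3600 s/hour = 3.46 hours.

t = 3.46 hours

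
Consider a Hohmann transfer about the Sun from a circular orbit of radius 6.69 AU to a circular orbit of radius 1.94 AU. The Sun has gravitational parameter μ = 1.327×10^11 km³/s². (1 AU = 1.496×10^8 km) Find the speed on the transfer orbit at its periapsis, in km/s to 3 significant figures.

v = 26.6 km/s

In km: r₁ = 6.69 × 1.496×10^8 = 1.000824×10^9 km; r₂ = 1.94 × 1.496×10^8 = 2.90224×10^8 km.
The Hohmann ellipse has a_t = (r₁ + r₂)/2 = 6.45524×10^8 km.
At periapsis, r = 2.90224×10^8 km.
Vis-viva: v = √[μ(2/r − 1/a_t)] = √[1.327×10^11 × (2/2.90224×10^8 − 1/6.45524×10^8)] = 26.63 km/s.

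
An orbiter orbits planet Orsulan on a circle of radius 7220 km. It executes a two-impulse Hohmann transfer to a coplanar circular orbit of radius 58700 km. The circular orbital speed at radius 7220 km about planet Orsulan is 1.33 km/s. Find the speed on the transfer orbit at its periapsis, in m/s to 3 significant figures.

v = 1770 m/s

From the circular-orbit relation v² = μ/r at r = 7220 km: μ = v²r = (1.33)² × 7220 = 12771.5 km³/s².
The Hohmann ellipse has a_t = (r₁ + r₂)/2 = 32960 km.
At periapsis, r = 7220 km.
Vis-viva: v = √[μ(2/r − 1/a_t)] = √[12771.5 × (2/7220 − 1/32960)] = 1.775 km/s.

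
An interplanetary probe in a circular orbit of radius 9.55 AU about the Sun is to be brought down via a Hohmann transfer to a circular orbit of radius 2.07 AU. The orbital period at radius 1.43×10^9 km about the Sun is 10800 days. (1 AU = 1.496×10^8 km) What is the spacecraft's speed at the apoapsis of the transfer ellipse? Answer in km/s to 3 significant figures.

From Kepler's third law T² = 4π²r³/μ at r = 1.43×10^9 km, T = 10800 days = 10800 × 86400 s = 9.3312×10^8 s: μ = 4π²r³/T² = 1.32585×10^11 km³/s².
In km: r₁ = 9.55 × 1.496×10^8 = 1.42868×10^9 km; r₂ = 2.07 × 1.496×10^8 = 3.09672×10^8 km.
Semi-major axis of the transfer orbit: a_t = (1.42868×10^9 + 3.09672×10^8)/2 = 8.69176×10^8 km.
At apoapsis, r = 1.42868×10^9 km.
Vis-viva: v = √[μ(2/r − 1/a_t)] = √[1.32585×10^11 × (2/1.42868×10^9 − 1/8.69176×10^8)] = 5.750 km/s.

v = 5.75 km/s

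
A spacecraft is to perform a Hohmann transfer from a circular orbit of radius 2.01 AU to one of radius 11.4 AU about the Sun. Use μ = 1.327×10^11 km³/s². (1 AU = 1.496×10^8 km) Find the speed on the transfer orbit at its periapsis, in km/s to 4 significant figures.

v = 27.39 km/s

In km: r₁ = 2.01 × 1.496×10^8 = 3.00696×10^8 km; r₂ = 11.4 × 1.496×10^8 = 1.70544×10^9 km.
Transfer-ellipse semi-major axis a_t = (r₁ + r₂)/2 = (3.00696×10^8 + 1.70544×10^9)/2 = 1.003068×10^9 km.
At periapsis, r = 3.00696×10^8 km.
Vis-viva: v = √[μ(2/r − 1/a_t)] = √[1.327×10^11 × (2/3.00696×10^8 − 1/1.003068×10^9)] = 27.39 km/s.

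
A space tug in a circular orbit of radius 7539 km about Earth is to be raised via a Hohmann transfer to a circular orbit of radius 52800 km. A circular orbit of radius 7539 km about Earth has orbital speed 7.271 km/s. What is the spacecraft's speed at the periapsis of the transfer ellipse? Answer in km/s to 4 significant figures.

v = 9.619 km/s

From the circular-orbit relation v² = μ/r at r = 7539 km: μ = v²r = (7.271)² × 7539 = 3.98568×10^5 km³/s².
Semi-major axis of the transfer orbit: a_t = (7539 + 52800)/2 = 30169.5 km.
At periapsis, r = 7539 km.
Vis-viva: v = √[μ(2/r − 1/a_t)] = √[3.98568×10^5 × (2/7539 − 1/30169.5)] = 9.619 km/s.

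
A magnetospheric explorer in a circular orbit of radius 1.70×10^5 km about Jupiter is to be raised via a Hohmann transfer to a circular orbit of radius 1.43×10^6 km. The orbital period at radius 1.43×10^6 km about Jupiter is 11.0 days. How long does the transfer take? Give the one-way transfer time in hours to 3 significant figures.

From Kepler's third law T² = 4π²r³/μ at r = 1.43×10^6 km, T = 11.0 days = 11.0 × 86400 s = 9.504×10^5 s: μ = 4π²r³/T² = 1.27807×10^8 km³/s².
The Hohmann ellipse has a_t = (r₁ + r₂)/2 = 8.000×10^5 km.
By Kepler's third law the transfer-orbit period is T = 2π√(a_t³/μ), so t = T/2 = 1.988×10^5 s.
Converting: 1.988×10^5 s ÷ 3600 s/hour = 55.2 hours.

t = 55.2 hours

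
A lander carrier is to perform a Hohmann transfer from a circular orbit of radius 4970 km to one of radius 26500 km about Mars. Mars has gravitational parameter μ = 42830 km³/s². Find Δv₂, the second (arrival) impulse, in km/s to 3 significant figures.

Δv₂ = 0.557 km/s

Semi-major axis of the transfer orbit: a_t = (4970 + 26500)/2 = 15735 km.
On the circular orbit at r = 26500 km, v_c = √(μ/r) = 1.2713 km/s.
Transfer-orbit speed at the same r (vis-viva, a = a_t): v_t = √[μ(2/r − 1/a_t)] = 0.71449 km/s.
Δv₂ = |v_t − v_c| = |0.71449 − 1.2713| = 0.5568 km/s.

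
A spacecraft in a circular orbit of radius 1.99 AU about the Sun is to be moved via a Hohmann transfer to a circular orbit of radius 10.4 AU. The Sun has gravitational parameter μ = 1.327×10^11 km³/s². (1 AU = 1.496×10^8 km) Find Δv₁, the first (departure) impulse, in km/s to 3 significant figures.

Δv₁ = 6.24 km/s

In km: r₁ = 1.99 × 1.496×10^8 = 2.97704×10^8 km; r₂ = 10.4 × 1.496×10^8 = 1.55584×10^9 km.
Semi-major axis of the transfer orbit: a_t = (2.97704×10^8 + 1.55584×10^9)/2 = 9.26772×10^8 km.
Circular speed at r = 2.97704×10^8 km: v_c = √(μ/r) = 21.113 km/s.
Vis-viva on the transfer ellipse at r = 2.97704×10^8 km gives v_t = √[μ(2/r − 1/a_t)] = 27.355 km/s.
Δv₁ = |v_t − v_c| = |27.355 − 21.113| = 6.242 km/s.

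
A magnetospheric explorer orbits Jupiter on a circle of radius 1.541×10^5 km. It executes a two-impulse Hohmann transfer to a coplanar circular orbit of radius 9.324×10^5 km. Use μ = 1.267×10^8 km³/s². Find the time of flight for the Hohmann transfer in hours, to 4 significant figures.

The Hohmann ellipse has a_t = (r₁ + r₂)/2 = 5.4325×10^5 km.
By Kepler's third law the transfer-orbit period is T = 2π√(a_t³/μ), so t = T/2 = 1.1175×10^5 s.
Converting: 1.1175×10^5 s ÷ 3600 s/hour = 31.04 hours.

t = 31.04 hours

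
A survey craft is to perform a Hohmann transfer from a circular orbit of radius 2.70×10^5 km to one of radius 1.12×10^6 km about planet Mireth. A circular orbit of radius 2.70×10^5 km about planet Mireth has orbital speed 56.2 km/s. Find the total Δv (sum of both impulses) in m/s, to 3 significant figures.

Δv = 25500 m/s

From the circular-orbit relation v² = μ/r at r = 2.70×10^5 km: μ = v²r = (56.2)² × 2.70×10^5 = 8.52779×10^8 km³/s².
Semi-major axis of the transfer orbit: a_t = (2.700×10^5 + 1.120×10^6)/2 = 6.950×10^5 km.
At r₁ the circular-orbit speed is v₁ = √(μ/r₁) = 56.200 km/s.
On the transfer ellipse at r₁, vis-viva equation gives v_p = √[μ(2/r₁ − 1/a_t)] = 71.343 km/s.
First burn Δv₁ = |v_p − v₁| = 15.143 km/s.
Circular speed at r₂: v₂ = √(μ/r₂) = 27.594 km/s.
Transfer-orbit speed at r₂: v_a = √[μ(2/r₂ − 1/a_t)] = 17.199 km/s.
Second burn Δv₂ = |v₂ − v_a| = 10.395 km/s.
Total Δv = Δv₁ + Δv₂ = 25.54 km/s.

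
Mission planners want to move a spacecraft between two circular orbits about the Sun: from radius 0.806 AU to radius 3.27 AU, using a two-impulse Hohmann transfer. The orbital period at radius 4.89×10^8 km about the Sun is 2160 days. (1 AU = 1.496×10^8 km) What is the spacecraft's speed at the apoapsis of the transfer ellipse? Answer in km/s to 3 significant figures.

From Kepler's third law T² = 4π²r³/μ at r = 4.89×10^8 km, T = 2160 days = 2160 × 86400 s = 1.86624×10^8 s: μ = 4π²r³/T² = 1.32541×10^11 km³/s².
In km: r₁ = 0.806 × 1.496×10^8 = 1.205776×10^8 km; r₂ = 3.27 × 1.496×10^8 = 4.89192×10^8 km.
Semi-major axis of the transfer orbit: a_t = (1.205776×10^8 + 4.89192×10^8)/2 = 3.048848×10^8 km.
The apoapsis of the transfer ellipse is at r = 4.89192×10^8 km.
From the vis-viva equation, v = √[μ(2/r − 1/a_t)] = 10.35 km/s.

v = 10.4 km/s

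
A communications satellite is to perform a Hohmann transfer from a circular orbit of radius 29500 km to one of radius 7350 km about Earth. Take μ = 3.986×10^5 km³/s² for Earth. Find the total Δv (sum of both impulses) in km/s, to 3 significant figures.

Δv = 3.31 km/s

Transfer-ellipse semi-major axis a_t = (r₁ + r₂)/2 = (29500 + 7350)/2 = 18425 km.
At r₁ the circular-orbit speed is v₁ = √(μ/r₁) = 3.676 km/s.
On the transfer ellipse at r₁, vis-viva equation gives v_a = √[μ(2/r₁ − 1/a_t)] = 2.322 km/s.
First burn Δv₁ = |v_a − v₁| = 1.354 km/s.
At r₂, v₂ = √(μ/r₂) = 7.364 km/s.
Transfer-orbit speed at r₂: v_p = √[μ(2/r₂ − 1/a_t)] = 9.318 km/s.
Second burn Δv₂ = |v₂ − v_p| = 1.954 km/s.
Total Δv = Δv₁ + Δv₂ = 3.308 km/s.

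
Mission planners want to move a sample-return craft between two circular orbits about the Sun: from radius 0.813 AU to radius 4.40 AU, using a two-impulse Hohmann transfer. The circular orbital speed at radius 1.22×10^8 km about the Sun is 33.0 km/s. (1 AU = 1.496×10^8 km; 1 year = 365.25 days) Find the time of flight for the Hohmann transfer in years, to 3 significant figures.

From the circular-orbit relation v² = μ/r at r = 1.22×10^8 km: μ = v²r = (33.0)² × 1.22×10^8 = 1.32858×10^11 km³/s².
In km: r₁ = 0.813 × 1.496×10^8 = 1.216248×10^8 km; r₂ = 4.40 × 1.496×10^8 = 6.5824×10^8 km.
Semi-major axis of the transfer orbit: a_t = (1.216248×10^8 + 6.5824×10^8)/2 = 3.899324×10^8 km.
Transfer time t = π√(a_t³/μ) = π√((3.899324×10^8)³ / 1.32858×10^11) = 6.637×10^7 s.
Converting: 6.637×10^7 s ÷ 3.15576×10^7 s/year (365.25 × 86400) = 2.10 years.

t = 2.10 years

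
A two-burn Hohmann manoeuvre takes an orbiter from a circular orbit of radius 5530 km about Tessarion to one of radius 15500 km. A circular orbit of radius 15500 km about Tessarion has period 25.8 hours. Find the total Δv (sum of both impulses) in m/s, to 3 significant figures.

Δv = 664 m/s

From Kepler's third law T² = 4π²r³/μ at r = 15500 km, T = 25.8 hours = 25.8 × 3600 s = 92880 s: μ = 4π²r³/T² = 17041.6 km³/s².
The Hohmann ellipse has a_t = (r₁ + r₂)/2 = 10515 km.
At r₁ the circular-orbit speed is v₁ = √(μ/r₁) = 1.75547 km/s.
On the transfer ellipse at r₁, v² = μ(2/r − 1/a) gives v_p = √[μ(2/r₁ − 1/a_t)] = 2.13135 km/s.
First burn Δv₁ = |v_p − v₁| = 0.3759 km/s.
At r₂, v₂ = √(μ/r₂) = 1.04855 km/s.
Transfer-orbit speed at r₂: v_a = √[μ(2/r₂ − 1/a_t)] = 0.760409 km/s.
Second burn Δv₂ = |v₂ − v_a| = 0.2881 km/s.
Total Δv = Δv₁ + Δv₂ = 0.6640 km/s.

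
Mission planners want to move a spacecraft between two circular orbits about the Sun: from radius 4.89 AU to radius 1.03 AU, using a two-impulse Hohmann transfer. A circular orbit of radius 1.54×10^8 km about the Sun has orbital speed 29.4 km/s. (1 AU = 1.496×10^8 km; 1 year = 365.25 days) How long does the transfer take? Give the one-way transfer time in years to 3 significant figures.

From the circular-orbit relation v² = μ/r at r = 1.54×10^8 km: μ = v²r = (29.4)² × 1.54×10^8 = 1.33111×10^11 km³/s².
In km: r₁ = 4.89 × 1.496×10^8 = 7.31544×10^8 km; r₂ = 1.03 × 1.496×10^8 = 1.54088×10^8 km.
The Hohmann ellipse has a_t = (r₁ + r₂)/2 = 4.42816×10^8 km.
By Kepler's third law the transfer-orbit period is T = 2π√(a_t³/μ), so t = T/2 = 8.024×10^7 s.
Converting: 8.024×10^7 s ÷ 3.15576×10^7 s/year (365.25 × 86400) = 2.54 years.

t = 2.54 years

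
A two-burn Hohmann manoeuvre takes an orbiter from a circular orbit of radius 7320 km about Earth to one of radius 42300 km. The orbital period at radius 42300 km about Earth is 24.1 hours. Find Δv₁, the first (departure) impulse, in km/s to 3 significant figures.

From Kepler's third law T² = 4π²r³/μ at r = 42300 km, T = 24.1 hours = 24.1 × 3600 s = 86760 s: μ = 4π²r³/T² = 3.96955×10^5 km³/s².
Semi-major axis of the transfer orbit: a_t = (7320 + 42300)/2 = 24810 km.
On the circular orbit at r = 7320 km, v_c = √(μ/r) = 7.36403 km/s.
Vis-viva on the transfer ellipse at r = 7320 km gives v_t = √[μ(2/r − 1/a_t)] = 9.61551 km/s.
Δv₁ = |v_t − v_c| = |9.61551 − 7.36403| = 2.251 km/s.

Δv₁ = 2.25 km/s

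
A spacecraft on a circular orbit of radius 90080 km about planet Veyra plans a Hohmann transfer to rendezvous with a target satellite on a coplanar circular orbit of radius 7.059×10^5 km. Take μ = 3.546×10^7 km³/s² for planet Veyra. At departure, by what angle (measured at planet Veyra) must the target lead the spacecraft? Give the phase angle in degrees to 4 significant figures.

φ = 103.8°

Transfer-ellipse semi-major axis a_t = (r₁ + r₂)/2 = (90080 + 7.059×10^5)/2 = 3.9799×10^5 km.
The half-period of the transfer ellipse is t = π√(a_t³/μ) = 1.325×10^5 s.
The target's mean motion on its circular orbit is ω₂ = √(μ/r₂³) = 1.004×10^-5 rad/s.
Angle swept by the target during transfer: ω₂·t = 1.330 rad = 76.20°.
The spacecraft traverses 180° on the transfer ellipse, so the target must lead by 180° − 76.20° = 103.8°.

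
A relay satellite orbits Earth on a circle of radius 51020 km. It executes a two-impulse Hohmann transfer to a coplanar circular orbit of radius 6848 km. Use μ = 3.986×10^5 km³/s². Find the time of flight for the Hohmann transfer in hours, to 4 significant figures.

t = 6.803 hours

Transfer-ellipse semi-major axis a_t = (r₁ + r₂)/2 = (51020 + 6848)/2 = 28934 km.
Transfer time t = π√(a_t³/μ) = π√((28934)³ / 3.986×10^5) = 24490 s.
Converting: 24490 s ÷ 3600 s/hour = 6.803 hours.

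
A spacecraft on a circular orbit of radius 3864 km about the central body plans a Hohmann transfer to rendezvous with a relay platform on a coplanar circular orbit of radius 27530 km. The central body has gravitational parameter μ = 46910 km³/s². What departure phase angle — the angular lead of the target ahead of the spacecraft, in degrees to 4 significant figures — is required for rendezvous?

Transfer-ellipse semi-major axis a_t = (r₁ + r₂)/2 = (3864 + 27530)/2 = 15697 km.
Transfer time t = π√(a_t³/μ) = 28526 s.
The target's mean motion on its circular orbit is ω₂ = √(μ/r₂³) = 4.7416×10^-5 rad/s.
Angle swept by the target during transfer: ω₂·t = 1.3526 rad = 77.50°.
Arrival is 180° from departure on the ellipse, so φ = 180° − 77.50° = 102.5°.

φ = 102.5°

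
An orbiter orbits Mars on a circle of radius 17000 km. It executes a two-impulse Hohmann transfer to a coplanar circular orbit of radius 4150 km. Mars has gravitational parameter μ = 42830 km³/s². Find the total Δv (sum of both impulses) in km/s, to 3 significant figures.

The Hohmann ellipse has a_t = (r₁ + r₂)/2 = 10575 km.
At r₁ the circular-orbit speed is v₁ = √(μ/r₁) = 1.58727 km/s.
Transfer-orbit speed at r₁ (v² = μ(2/r − 1/a)): v_a = √[μ(2/r₁ − 1/a_t)] = 0.994337 km/s.
First burn Δv₁ = |v_a − v₁| = 0.59293 km/s.
At r₂, v₂ = √(μ/r₂) = 3.21255 km/s.
Transfer-orbit speed at r₂: v_p = √[μ(2/r₂ − 1/a_t)] = 4.07319 km/s.
Second burn Δv₂ = |v₂ − v_p| = 0.86064 km/s.
Δv = Δv₁ + Δv₂ = 0.59293 + 0.86064 = 1.454 km/s.

Δv = 1.45 km/s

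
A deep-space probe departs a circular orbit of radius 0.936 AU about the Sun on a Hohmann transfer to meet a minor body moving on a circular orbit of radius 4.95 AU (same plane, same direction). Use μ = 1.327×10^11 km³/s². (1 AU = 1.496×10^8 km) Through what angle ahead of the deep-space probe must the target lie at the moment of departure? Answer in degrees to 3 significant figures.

In km: r₁ = 0.936 × 1.496×10^8 = 1.400256×10^8 km; r₂ = 4.95 × 1.496×10^8 = 7.4052×10^8 km.
Transfer-ellipse semi-major axis a_t = (r₁ + r₂)/2 = (1.400256×10^8 + 7.4052×10^8)/2 = 4.402728×10^8 km.
The half-period of the transfer ellipse is t = π√(a_t³/μ) = 7.9670×10^7 s.
The target's mean motion on its circular orbit is ω₂ = √(μ/r₂³) = 1.8077×10^-8 rad/s.
Angle swept by the target during transfer: ω₂·t = 1.4402 rad = 82.52°.
The deep-space probe traverses 180° on the transfer ellipse, so the target must lead by 180° − 82.52° = 97.5°.

φ = 97.5°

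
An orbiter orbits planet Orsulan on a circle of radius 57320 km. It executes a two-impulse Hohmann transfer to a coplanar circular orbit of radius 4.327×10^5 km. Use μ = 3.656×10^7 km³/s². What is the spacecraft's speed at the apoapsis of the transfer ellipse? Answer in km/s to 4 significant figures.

Semi-major axis of the transfer orbit: a_t = (57320 + 4.327×10^5)/2 = 2.4501×10^5 km.
The apoapsis of the transfer ellipse is at r = 4.327×10^5 km.
From the vis-viva equation, v = √[μ(2/r − 1/a_t)] = 4.446 km/s.

v = 4.446 km/s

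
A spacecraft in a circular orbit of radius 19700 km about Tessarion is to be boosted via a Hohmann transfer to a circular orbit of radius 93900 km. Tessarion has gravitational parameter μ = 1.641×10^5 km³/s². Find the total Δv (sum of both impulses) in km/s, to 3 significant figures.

Δv = 1.37 km/s

Transfer-ellipse semi-major axis a_t = (r₁ + r₂)/2 = (19700 + 93900)/2 = 56800 km.
At r₁ the circular-orbit speed is v₁ = √(μ/r₁) = 2.8862 km/s.
Transfer-orbit speed at r₁ (v² = μ(2/r − 1/a)): v_p = √[μ(2/r₁ − 1/a_t)] = 3.7109 km/s.
First burn Δv₁ = |v_p − v₁| = 0.8247 km/s.
At r₂, v₂ = √(μ/r₂) = 1.32197 km/s.
Transfer-orbit speed at r₂: v_a = √[μ(2/r₂ − 1/a_t)] = 0.778539 km/s.
Second burn Δv₂ = |v₂ − v_a| = 0.5434 km/s.
Δv = Δv₁ + Δv₂ = 0.8247 + 0.5434 = 1.368 km/s.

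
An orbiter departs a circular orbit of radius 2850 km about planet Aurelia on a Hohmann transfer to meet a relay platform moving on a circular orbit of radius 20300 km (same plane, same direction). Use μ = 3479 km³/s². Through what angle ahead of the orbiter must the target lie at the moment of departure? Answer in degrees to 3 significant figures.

φ = 102°

Transfer-ellipse semi-major axis a_t = (r₁ + r₂)/2 = (2850 + 20300)/2 = 11575 km.
The half-period of the transfer ellipse is t = π√(a_t³/μ) = 66329.1 s.
The target's mean motion on its circular orbit is ω₂ = √(μ/r₂³) = 2.03931×10^-5 rad/s.
Angle swept by the target during transfer: ω₂·t = 1.352656 rad = 77.501°.
Arrival is 180° from departure on the ellipse, so φ = 180° − 77.501° = 102°.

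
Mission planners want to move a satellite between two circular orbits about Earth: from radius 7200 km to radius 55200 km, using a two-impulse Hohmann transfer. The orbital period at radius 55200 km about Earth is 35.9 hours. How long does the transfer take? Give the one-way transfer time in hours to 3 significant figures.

t = 7.63 hours

From Kepler's third law T² = 4π²r³/μ at r = 55200 km, T = 35.9 hours = 35.9 × 3600 s = 1.2924×10^5 s: μ = 4π²r³/T² = 3.97542×10^5 km³/s².
Transfer-ellipse semi-major axis a_t = (r₁ + r₂)/2 = (7200 + 55200)/2 = 31200 km.
Half the transfer-orbit period gives t = π√(a_t³/μ) = 27460 s.
Converting: 27460 s ÷ 3600 s/hour = 7.63 hours.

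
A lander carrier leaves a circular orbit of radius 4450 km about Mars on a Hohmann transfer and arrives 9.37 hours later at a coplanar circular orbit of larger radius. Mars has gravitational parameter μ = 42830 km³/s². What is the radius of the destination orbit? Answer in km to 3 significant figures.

r₂ = 29600 km

Transfer time t = 9.37 hours = 33732 s, and t = π√(a_t³/μ).
So a_t = (μ t²/π²)^(1/3) = (42830 × (33732)² / π²)^(1/3) = 17029 km.
Since a_t = (r₁ + r₂)/2, r₂ = 2a_t − r₁ = 2×17029 − 4450 = 29608 km.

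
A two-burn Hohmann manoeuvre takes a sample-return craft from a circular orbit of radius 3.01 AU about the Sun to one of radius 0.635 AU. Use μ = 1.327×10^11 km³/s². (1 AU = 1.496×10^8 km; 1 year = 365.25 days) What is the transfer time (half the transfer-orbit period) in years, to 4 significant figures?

In km: r₁ = 3.01 × 1.496×10^8 = 4.50296×10^8 km; r₂ = 0.635 × 1.496×10^8 = 9.4996×10^7 km.
The Hohmann ellipse has a_t = (r₁ + r₂)/2 = 2.72646×10^8 km.
Transfer time t = π√(a_t³/μ) = π√((2.72646×10^8)³ / 1.327×10^11) = 3.883×10^7 s.
Converting: 3.883×10^7 s ÷ 3.15576×10^7 s/year (365.25 × 86400) = 1.230 years.

t = 1.230 years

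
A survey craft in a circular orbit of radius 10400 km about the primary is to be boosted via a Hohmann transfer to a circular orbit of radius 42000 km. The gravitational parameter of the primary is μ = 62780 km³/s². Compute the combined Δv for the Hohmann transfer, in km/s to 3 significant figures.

The Hohmann ellipse has a_t = (r₁ + r₂)/2 = 26200 km.
At r₁ the circular-orbit speed is v₁ = √(μ/r₁) = 2.45694 km/s.
On the transfer ellipse at r₁, vis-viva gives v_p = √[μ(2/r₁ − 1/a_t)] = 3.11077 km/s.
First burn Δv₁ = |v_p − v₁| = 0.6538 km/s.
Circular speed at r₂: v₂ = √(μ/r₂) = 1.2226 km/s.
Transfer-orbit speed at r₂: v_a = √[μ(2/r₂ − 1/a_t)] = 0.77029 km/s.
Second burn Δv₂ = |v₂ − v_a| = 0.4523 km/s.
Δv = Δv₁ + Δv₂ = 0.6538 + 0.4523 = 1.106 km/s.

Δv = 1.11 km/s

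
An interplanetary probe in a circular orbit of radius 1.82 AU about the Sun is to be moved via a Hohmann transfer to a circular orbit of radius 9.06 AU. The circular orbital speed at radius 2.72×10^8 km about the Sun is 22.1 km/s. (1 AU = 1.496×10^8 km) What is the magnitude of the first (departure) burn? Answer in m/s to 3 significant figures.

From the circular-orbit relation v² = μ/r at r = 2.72×10^8 km: μ = v²r = (22.1)² × 2.72×10^8 = 1.32848×10^11 km³/s².
In km: r₁ = 1.82 × 1.496×10^8 = 2.72272×10^8 km; r₂ = 9.06 × 1.496×10^8 = 1.355376×10^9 km.
Semi-major axis of the transfer orbit: a_t = (2.72272×10^8 + 1.355376×10^9)/2 = 8.13824×10^8 km.
On the circular orbit at r = 2.72272×10^8 km, v_c = √(μ/r) = 22.089 km/s.
Transfer-orbit speed at the same r (vis-viva, a = a_t): v_t = √[μ(2/r − 1/a_t)] = 28.506 km/s.
Δv₁ = |v_t − v_c| = |28.506 − 22.089| = 6.417 km/s.

Δv₁ = 6420 m/s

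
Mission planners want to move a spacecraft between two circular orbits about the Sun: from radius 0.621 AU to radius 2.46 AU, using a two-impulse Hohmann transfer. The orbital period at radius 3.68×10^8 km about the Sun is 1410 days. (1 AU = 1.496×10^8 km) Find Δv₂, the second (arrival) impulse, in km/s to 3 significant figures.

Δv₂ = 6.93 km/s

From Kepler's third law T² = 4π²r³/μ at r = 3.68×10^8 km, T = 1410 days = 1410 × 86400 s = 1.21824×10^8 s: μ = 4π²r³/T² = 1.32568×10^11 km³/s².
In km: r₁ = 0.621 × 1.496×10^8 = 9.29016×10^7 km; r₂ = 2.46 × 1.496×10^8 = 3.68016×10^8 km.
Transfer-ellipse semi-major axis a_t = (r₁ + r₂)/2 = (9.29016×10^7 + 3.68016×10^8)/2 = 2.304588×10^8 km.
Circular speed at r = 3.68016×10^8 km: v_c = √(μ/r) = 18.9795 km/s.
Transfer-orbit speed at the same r (vis-viva, a = a_t): v_t = √[μ(2/r − 1/a_t)] = 12.0504 km/s.
Δv₂ = |v_t − v_c| = |12.0504 − 18.9795| = 6.929 km/s.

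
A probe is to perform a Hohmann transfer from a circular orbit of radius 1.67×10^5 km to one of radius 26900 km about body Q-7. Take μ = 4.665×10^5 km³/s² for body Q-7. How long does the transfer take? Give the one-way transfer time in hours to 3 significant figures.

t = 38.6 hours

The Hohmann ellipse has a_t = (r₁ + r₂)/2 = 96950 km.
Transfer time t = π√(a_t³/μ) = π√((96950)³ / 4.665×10^5) = 1.388×10^5 s.
Converting: 1.388×10^5 s ÷ 3600 s/hour = 38.6 hours.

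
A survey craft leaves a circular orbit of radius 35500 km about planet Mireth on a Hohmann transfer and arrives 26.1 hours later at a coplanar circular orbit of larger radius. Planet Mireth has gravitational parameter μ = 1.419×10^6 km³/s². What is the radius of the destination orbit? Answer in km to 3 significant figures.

Transfer time t = 26.1 hours = 93960 s, and t = π√(a_t³/μ).
So a_t = (μ t²/π²)^(1/3) = (1.419×10^6 × (93960)² / π²)^(1/3) = 1.0827×10^5 km.
Since a_t = (r₁ + r₂)/2, r₂ = 2a_t − r₁ = 2×1.0827×10^5 − 35500 = 1.8104×10^5 km.

r₂ = 1.81×10^5 km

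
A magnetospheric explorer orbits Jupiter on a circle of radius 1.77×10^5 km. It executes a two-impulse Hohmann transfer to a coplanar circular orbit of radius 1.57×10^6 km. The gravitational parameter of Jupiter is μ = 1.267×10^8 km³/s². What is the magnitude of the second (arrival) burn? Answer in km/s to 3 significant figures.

Δv₂ = 4.94 km/s

Semi-major axis of the transfer orbit: a_t = (1.770×10^5 + 1.570×10^6)/2 = 8.735×10^5 km.
On the circular orbit at r = 1.570×10^6 km, v_c = √(μ/r) = 8.9834 km/s.
Vis-viva on the transfer ellipse at r = 1.570×10^6 km gives v_t = √[μ(2/r − 1/a_t)] = 4.0438 km/s.
Δv₂ = |v_t − v_c| = |4.0438 − 8.9834| = 4.940 km/s.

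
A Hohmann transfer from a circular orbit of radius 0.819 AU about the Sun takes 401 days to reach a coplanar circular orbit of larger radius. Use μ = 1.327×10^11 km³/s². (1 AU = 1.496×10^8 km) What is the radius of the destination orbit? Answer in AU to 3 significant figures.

In km: r₁ = 0.819 × 1.496×10^8 = 1.225224×10^8 km.
Transfer time t = 401 days = 3.46464×10^7 s, and t = π√(a_t³/μ).
So a_t = (μ t²/π²)^(1/3) = (1.327×10^11 × (3.46464×10^7)² / π²)^(1/3) = 2.5271×10^8 km.
Since a_t = (r₁ + r₂)/2, r₂ = 2a_t − r₁ = 2×2.5271×10^8 − 1.225224×10^8 = 3.828976×10^8 km.
In AU: r₂ = 3.828976×10^8 / 1.496×10^8 = 2.56 AU.

r₂ = 2.56 AU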